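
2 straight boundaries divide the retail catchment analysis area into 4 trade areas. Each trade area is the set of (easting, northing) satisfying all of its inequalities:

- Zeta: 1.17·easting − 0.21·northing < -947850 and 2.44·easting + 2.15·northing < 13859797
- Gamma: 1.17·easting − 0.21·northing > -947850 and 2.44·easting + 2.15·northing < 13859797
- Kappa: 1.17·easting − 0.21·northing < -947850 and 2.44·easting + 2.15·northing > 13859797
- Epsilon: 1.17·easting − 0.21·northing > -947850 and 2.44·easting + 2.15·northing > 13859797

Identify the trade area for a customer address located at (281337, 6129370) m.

Kappa

1.17·281337 − 0.21·6129370 = -958003.410, which is < -947850
2.44·281337 + 2.15·6129370 = 13864607.780, which is > 13859797
This sign pattern matches Kappa.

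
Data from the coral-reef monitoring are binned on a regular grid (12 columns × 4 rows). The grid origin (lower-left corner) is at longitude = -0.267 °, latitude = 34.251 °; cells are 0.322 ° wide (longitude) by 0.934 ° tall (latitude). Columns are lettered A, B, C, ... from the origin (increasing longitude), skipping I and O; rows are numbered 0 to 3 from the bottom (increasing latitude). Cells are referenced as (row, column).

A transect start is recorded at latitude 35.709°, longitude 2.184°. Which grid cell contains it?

Column index: ⌊(2.184 − -0.267) / 0.322⌋ = ⌊7.612⌋ = 7 → column H
Row offset from origin: ⌊(35.709 − 34.251) / 0.934⌋ = ⌊1.561⌋ = 1 → row 1

(1, H)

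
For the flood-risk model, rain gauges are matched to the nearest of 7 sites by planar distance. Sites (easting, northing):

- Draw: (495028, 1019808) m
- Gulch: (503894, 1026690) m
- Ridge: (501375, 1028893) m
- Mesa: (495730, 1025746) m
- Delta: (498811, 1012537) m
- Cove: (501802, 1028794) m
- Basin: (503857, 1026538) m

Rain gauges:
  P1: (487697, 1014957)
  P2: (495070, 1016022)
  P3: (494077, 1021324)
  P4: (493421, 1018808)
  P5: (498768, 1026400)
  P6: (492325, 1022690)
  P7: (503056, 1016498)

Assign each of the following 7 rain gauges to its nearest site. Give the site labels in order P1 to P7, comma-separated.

P1 → Draw (d²=77275762.00)
P2 → Draw (d²=14335560.00)
P3 → Draw (d²=3202657.00)
P4 → Draw (d²=3582449.00)
P5 → Mesa (d²=9657160.00)
P6 → Draw (d²=15612133.00)
P7 → Delta (d²=33709546.00)

Draw, Draw, Draw, Draw, Mesa, Draw, Delta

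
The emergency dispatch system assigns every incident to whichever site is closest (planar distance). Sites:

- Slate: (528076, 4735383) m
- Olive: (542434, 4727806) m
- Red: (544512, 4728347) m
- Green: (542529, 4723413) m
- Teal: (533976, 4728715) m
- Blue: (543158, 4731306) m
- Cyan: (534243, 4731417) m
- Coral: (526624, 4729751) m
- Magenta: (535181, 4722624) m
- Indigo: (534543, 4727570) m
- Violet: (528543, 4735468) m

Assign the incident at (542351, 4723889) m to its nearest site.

Green

Squared distances to each site:
Slate: 335887661.000; Olive: 15349778.000; Red: 24543685.000; Green: 258260.000; Teal: 93430901.000; Blue: 55663138.000; Cyan: 122410448.000; Coral: 281701573.000; Magenta: 53009125.000; Indigo: 74514625.000; Violet: 324734105.000.
Minimum at Green.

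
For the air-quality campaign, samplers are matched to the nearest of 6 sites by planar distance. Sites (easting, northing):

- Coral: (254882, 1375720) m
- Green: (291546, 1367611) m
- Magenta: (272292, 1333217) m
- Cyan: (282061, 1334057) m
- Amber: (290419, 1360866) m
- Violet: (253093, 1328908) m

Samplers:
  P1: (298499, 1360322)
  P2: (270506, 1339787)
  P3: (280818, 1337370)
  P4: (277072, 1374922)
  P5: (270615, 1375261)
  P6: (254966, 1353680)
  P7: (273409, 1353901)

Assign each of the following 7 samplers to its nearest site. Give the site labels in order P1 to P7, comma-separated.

P1 → Amber (d²=65582336.00)
P2 → Magenta (d²=46354696.00)
P3 → Cyan (d²=12521018.00)
P4 → Green (d²=262947397.00)
P5 → Coral (d²=247737970.00)
P6 → Coral (d²=485768656.00)
P7 → Amber (d²=337851325.00)

Amber, Magenta, Cyan, Green, Coral, Coral, Amber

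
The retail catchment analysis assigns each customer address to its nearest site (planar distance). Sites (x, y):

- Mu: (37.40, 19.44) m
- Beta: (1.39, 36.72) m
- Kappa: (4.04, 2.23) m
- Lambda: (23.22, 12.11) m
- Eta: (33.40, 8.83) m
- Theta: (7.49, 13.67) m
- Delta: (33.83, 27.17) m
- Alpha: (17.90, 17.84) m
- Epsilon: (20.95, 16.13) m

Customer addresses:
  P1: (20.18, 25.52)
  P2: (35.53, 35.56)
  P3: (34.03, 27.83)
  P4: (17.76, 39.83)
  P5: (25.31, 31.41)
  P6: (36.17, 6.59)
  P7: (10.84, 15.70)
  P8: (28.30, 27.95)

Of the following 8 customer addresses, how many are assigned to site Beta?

P1 → Alpha
P2 → Delta
P3 → Delta
P4 → Beta
P5 → Delta
P6 → Eta
P7 → Theta
P8 → Delta
1 of the 8 goes to Beta.

1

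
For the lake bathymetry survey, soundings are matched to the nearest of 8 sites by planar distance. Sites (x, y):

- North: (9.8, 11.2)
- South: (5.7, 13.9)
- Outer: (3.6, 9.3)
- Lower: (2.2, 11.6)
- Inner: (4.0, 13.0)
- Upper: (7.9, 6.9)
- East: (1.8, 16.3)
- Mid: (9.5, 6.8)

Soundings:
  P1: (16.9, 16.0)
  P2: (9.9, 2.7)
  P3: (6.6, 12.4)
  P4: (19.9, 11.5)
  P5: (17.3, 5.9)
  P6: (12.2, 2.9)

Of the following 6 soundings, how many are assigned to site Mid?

P1 → North
P2 → Mid
P3 → South
P4 → North
P5 → Mid
P6 → Mid
3 of the 6 go to Mid.

3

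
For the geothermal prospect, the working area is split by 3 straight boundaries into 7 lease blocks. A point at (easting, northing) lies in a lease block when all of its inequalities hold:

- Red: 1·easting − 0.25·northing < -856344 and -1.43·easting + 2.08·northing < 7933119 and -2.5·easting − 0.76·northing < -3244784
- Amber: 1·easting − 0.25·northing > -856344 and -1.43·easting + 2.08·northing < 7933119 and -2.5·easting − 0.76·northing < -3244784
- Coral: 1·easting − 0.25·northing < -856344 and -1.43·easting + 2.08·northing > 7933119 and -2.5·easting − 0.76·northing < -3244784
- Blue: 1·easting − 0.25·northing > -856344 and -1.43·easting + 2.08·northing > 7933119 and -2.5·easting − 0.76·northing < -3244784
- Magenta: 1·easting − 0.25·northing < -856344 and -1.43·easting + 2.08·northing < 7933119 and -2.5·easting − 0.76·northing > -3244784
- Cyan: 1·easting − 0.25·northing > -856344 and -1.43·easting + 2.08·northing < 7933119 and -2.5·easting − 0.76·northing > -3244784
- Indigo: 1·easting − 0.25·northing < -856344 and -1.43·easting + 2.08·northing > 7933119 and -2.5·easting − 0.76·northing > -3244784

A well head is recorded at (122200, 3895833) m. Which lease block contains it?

Amber

1·122200 − 0.25·3895833 = -851758.250, which is > -856344
-1.43·122200 + 2.08·3895833 = 7928586.640, which is < 7933119
-2.5·122200 − 0.76·3895833 = -3266333.080, which is < -3244784
This sign pattern matches Amber.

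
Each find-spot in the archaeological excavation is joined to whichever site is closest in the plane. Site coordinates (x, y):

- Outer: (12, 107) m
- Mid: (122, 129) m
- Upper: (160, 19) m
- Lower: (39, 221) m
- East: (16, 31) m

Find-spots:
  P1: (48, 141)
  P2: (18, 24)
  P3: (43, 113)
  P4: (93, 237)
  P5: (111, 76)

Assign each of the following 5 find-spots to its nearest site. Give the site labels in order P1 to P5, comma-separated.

Outer, East, Outer, Lower, Mid

P1 → Outer (d²=2452.00)
P2 → East (d²=53.00)
P3 → Outer (d²=997.00)
P4 → Lower (d²=3172.00)
P5 → Mid (d²=2930.00)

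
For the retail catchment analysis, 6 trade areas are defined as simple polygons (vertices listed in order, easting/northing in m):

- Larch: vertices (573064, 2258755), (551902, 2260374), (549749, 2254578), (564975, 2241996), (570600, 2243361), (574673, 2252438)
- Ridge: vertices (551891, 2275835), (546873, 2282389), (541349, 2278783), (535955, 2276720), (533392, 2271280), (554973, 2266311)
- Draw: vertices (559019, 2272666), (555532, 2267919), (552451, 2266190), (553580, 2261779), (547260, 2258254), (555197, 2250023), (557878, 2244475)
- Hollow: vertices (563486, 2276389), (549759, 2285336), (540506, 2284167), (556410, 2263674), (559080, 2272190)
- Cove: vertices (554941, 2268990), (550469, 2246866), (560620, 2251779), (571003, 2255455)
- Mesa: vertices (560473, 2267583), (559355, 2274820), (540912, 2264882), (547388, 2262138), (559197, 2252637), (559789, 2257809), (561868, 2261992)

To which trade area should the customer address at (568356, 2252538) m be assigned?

Larch

Cast a ray rightward from (568356, 2252538). For each polygon, the edges (by vertex number in listed order) whose endpoints lie on opposite sides of northing = 2252538, where each meets that height, and whether that is right or left of the point:
Larch: 3–4 at easting≈552217.7 (left), 6–1 at easting≈574647.5 (right) → 1 crossing.
Ridge: no edge straddles that height → 0 crossings.
Draw: 5–6 at easting≈552771.8 (left), 7–1 at easting≈558204.3 (left) → 0 crossings.
Hollow: no edge straddles that height → 0 crossings.
Cove: 1–2 at easting≈551615.5 (left), 3–4 at easting≈562763.8 (left) → 0 crossings.
Mesa: no edge straddles that height → 0 crossings.
Only Larch has an odd count, so the point is inside Larch.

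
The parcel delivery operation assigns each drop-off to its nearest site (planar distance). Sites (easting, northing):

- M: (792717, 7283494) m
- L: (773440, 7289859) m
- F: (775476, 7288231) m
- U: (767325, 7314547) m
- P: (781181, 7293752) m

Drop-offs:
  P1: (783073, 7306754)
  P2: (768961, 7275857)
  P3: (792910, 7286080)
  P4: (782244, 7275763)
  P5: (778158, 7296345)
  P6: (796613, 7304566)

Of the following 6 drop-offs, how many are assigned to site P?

3

P1 → P
P2 → F
P3 → M
P4 → M
P5 → P
P6 → P
3 of the 6 go to P.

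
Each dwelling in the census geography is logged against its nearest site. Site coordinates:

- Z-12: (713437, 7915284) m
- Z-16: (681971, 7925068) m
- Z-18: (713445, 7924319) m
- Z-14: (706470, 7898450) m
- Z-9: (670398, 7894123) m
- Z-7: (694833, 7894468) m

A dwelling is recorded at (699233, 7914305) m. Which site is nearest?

Squared distances to each site:
Z-12: 202712057.000; Z-16: 413818813.000; Z-18: 302261140.000; Z-14: 303755194.000; Z-9: 1238770349.000; Z-7: 412866569.000.
Minimum at Z-12.

Z-12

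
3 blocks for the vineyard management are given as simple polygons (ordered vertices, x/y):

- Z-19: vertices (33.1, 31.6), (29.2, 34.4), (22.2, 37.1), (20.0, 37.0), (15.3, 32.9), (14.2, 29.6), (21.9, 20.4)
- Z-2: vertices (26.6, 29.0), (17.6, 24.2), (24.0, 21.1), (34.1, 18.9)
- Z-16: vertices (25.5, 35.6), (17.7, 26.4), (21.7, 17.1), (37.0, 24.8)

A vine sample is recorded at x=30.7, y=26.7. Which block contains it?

Cast a ray rightward from (30.7, 26.7). For each polygon, the edges (by vertex number in listed order) whose endpoints lie on opposite sides of y = 26.7, where each meets that height, and whether that is right or left of the point:
Z-19: 6–7 at x≈16.63 (left), 7–1 at x≈28.20 (left) → 0 crossings.
Z-2: 1–2 at x≈22.29 (left), 4–1 at x≈28.31 (left) → 0 crossings.
Z-16: 1–2 at x≈17.95 (left), 4–1 at x≈34.98 (right) → 1 crossing.
Only Z-16 has an odd count, so the point is inside Z-16.

Z-16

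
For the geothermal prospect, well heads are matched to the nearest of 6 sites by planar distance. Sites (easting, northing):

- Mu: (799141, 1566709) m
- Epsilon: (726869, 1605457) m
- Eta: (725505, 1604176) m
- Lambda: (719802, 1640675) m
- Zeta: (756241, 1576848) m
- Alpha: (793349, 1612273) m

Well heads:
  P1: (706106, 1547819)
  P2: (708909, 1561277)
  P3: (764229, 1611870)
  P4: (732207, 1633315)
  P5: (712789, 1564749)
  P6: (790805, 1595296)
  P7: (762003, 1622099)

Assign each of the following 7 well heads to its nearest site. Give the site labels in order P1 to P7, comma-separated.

P1 → Zeta (d²=3356201066.00)
P2 → Eta (d²=2115751417.00)
P3 → Alpha (d²=848136809.00)
P4 → Lambda (d²=208053625.00)
P5 → Eta (d²=1716184985.00)
P6 → Alpha (d²=294690465.00)
P7 → Alpha (d²=1079121992.00)

Zeta, Eta, Alpha, Lambda, Eta, Alpha, Alpha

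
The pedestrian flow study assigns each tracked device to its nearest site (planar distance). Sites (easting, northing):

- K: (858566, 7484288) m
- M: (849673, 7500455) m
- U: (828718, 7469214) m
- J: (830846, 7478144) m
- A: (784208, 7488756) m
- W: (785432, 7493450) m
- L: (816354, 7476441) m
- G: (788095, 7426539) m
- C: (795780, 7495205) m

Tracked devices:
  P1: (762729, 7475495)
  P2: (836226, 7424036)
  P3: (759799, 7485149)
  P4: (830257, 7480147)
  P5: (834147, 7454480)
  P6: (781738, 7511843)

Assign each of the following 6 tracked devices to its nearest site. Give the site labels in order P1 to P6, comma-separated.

P1 → A (d²=637201562.00)
P2 → U (d²=2097421748.00)
P3 → A (d²=608809730.00)
P4 → J (d²=4358930.00)
P5 → U (d²=246564797.00)
P6 → W (d²=351948085.00)

A, U, A, J, U, W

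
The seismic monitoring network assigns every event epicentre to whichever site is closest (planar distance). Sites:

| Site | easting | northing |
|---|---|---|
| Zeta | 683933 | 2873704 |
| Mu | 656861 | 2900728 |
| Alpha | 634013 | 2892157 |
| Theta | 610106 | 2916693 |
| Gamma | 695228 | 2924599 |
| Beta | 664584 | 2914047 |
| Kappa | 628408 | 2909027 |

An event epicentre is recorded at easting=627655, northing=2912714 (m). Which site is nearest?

Kappa

Squared distances to each site:
Zeta: 4688993384.000; Mu: 996654632.000; Alpha: 463014413.000; Theta: 323799842.000; Gamma: 4707363554.000; Beta: 1365527930.000; Kappa: 14160978.000.
Minimum at Kappa.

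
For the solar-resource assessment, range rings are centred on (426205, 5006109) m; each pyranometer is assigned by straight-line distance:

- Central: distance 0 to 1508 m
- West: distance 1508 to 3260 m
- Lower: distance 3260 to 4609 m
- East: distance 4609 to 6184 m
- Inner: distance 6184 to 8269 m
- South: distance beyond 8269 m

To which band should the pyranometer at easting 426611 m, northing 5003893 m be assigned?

West

Distance = √((426611−426205)² + (5003893−5006109)²) = √(164836.000 + 4910656.000) = 2252.885 m.
1508 ≤ 2252.885 < 3260 → West.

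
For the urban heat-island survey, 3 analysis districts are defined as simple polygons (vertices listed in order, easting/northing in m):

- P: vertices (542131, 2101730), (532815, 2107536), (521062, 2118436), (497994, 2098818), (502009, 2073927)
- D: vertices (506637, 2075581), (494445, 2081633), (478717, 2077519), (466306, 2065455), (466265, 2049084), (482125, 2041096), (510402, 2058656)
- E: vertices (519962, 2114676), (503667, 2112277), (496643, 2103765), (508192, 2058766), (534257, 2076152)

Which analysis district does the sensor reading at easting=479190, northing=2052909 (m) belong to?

D

Cast a ray rightward from (479190, 2052909). For each polygon, the edges (by vertex number in listed order) whose endpoints lie on opposite sides of northing = 2052909, where each meets that height, and whether that is right or left of the point:
P: no edge straddles that height → 0 crossings.
D: 4–5 at easting≈466274.6 (left), 6–7 at easting≈501147.6 (right) → 1 crossing.
E: no edge straddles that height → 0 crossings.
Only D has an odd count, so the point is inside D.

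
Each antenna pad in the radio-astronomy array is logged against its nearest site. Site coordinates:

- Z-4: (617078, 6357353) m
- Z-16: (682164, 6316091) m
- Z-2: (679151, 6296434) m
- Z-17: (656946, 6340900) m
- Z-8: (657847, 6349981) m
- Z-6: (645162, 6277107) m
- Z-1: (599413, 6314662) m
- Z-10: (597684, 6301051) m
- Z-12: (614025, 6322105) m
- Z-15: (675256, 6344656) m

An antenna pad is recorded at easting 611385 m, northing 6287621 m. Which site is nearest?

Squared distances to each site:
Z-4: 4894962073.000; Z-16: 5820207741.000; Z-2: 4669899725.000; Z-17: 4914456562.000; Z-8: 6047487044.000; Z-6: 1251429925.000; Z-1: 874544465.000; Z-10: 368082301.000; Z-12: 1196115856.000; Z-15: 7332495866.000.
Minimum at Z-10.

Z-10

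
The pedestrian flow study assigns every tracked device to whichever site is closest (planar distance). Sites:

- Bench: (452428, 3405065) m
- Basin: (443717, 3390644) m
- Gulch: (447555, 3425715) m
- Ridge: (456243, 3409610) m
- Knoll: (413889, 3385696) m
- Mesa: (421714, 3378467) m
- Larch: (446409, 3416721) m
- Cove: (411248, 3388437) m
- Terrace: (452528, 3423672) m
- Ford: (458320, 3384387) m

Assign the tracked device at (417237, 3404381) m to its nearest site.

Cove

Squared distances to each site:
Bench: 1238874337.000; Basin: 889895569.000; Gulch: 1374320680.000; Ridge: 1548810477.000; Knoll: 360338329.000; Mesa: 691578925.000; Larch: 1003281184.000; Cove: 290079257.000; Terrace: 1617597362.000; Ford: 2087572925.000.
Minimum at Cove.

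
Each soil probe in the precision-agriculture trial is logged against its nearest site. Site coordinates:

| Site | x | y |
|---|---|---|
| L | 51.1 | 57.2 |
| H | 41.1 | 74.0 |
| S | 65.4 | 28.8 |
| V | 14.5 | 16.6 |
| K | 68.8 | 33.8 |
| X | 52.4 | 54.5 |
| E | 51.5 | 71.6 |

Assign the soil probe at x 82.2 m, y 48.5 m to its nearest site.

Squared distances to each site:
L: 1042.900; H: 2339.460; S: 670.330; V: 5600.900; K: 395.650; X: 924.040; E: 1476.100.
Minimum at K.

K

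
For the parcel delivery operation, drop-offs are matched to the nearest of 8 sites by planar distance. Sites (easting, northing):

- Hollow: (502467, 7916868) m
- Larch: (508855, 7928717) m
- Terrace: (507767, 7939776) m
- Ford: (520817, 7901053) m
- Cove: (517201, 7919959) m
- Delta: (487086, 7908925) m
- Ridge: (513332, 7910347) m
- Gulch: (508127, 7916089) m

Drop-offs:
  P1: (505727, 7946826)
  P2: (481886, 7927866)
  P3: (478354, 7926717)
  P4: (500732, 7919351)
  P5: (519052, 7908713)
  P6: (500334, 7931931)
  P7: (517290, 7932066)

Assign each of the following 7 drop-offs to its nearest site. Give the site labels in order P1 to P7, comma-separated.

Terrace, Delta, Delta, Hollow, Ridge, Larch, Larch

P1 → Terrace (d²=53864100.00)
P2 → Delta (d²=385801481.00)
P3 → Delta (d²=392803088.00)
P4 → Hollow (d²=9175514.00)
P5 → Ridge (d²=35388356.00)
P6 → Larch (d²=82937237.00)
P7 → Larch (d²=82365026.00)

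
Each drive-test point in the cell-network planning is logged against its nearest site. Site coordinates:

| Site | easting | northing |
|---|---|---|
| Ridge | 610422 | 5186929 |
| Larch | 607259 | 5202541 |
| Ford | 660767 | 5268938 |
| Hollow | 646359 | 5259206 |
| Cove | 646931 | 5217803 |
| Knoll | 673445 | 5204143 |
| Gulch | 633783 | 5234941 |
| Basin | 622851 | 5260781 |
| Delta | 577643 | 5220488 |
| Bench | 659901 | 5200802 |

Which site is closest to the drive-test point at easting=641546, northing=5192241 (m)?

Squared distances to each site:
Ridge: 996920720.000; Larch: 1281688369.000; Ford: 6251876650.000; Hollow: 4507476194.000; Cove: 682414069.000; Knoll: 1159203805.000; Gulch: 1883554169.000; Basin: 5047234625.000; Delta: 4881486418.000; Bench: 410196746.000.
Minimum at Bench.

Bench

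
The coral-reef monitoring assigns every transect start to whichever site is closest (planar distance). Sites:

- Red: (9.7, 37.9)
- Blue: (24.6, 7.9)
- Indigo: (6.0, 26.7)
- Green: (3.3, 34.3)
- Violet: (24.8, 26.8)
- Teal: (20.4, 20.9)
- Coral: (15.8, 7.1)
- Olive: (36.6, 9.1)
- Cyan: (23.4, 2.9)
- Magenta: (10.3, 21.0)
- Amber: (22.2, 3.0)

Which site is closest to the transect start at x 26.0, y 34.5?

Squared distances to each site:
Red: 277.250; Blue: 709.520; Indigo: 460.840; Green: 515.330; Violet: 60.730; Teal: 216.320; Coral: 854.800; Olive: 757.520; Cyan: 1005.320; Magenta: 428.740; Amber: 1006.690.
Minimum at Violet.

Violet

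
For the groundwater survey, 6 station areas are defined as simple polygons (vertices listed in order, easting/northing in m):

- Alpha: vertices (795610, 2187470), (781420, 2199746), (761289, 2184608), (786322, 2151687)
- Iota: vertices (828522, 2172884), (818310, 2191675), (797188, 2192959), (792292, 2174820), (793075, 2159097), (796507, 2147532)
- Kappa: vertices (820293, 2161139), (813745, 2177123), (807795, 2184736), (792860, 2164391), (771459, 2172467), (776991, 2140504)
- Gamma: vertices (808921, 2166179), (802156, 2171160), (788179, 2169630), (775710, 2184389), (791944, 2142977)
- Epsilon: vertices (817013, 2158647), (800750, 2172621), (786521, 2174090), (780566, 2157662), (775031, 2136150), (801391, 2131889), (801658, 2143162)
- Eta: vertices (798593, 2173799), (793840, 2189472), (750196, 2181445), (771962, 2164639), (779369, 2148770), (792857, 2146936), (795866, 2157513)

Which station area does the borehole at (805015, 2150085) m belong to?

Epsilon

Cast a ray rightward from (805015, 2150085). For each polygon, the edges (by vertex number in listed order) whose endpoints lie on opposite sides of northing = 2150085, where each meets that height, and whether that is right or left of the point:
Alpha: no edge straddles that height → 0 crossings.
Iota: 5–6 at easting≈795749.4 (left), 6–1 at easting≈799731.0 (left) → 0 crossings.
Kappa: 5–6 at easting≈775332.8 (left), 6–1 at easting≈797096.5 (left) → 0 crossings.
Gamma: 4–5 at easting≈789157.6 (left), 5–1 at easting≈797145.0 (left) → 0 crossings.
Epsilon: 4–5 at easting≈778616.5 (left), 7–1 at easting≈808522.9 (right) → 1 crossing.
Eta: 4–5 at easting≈778755.2 (left), 6–7 at easting≈793752.8 (left) → 0 crossings.
Only Epsilon has an odd count, so the point is inside Epsilon.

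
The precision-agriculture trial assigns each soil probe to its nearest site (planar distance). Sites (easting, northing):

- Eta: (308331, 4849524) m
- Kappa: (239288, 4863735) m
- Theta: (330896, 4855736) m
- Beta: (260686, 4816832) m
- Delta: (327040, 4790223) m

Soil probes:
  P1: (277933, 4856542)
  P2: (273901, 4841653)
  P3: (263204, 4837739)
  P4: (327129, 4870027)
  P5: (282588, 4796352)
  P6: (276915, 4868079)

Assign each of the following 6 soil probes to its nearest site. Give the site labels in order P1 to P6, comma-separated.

Eta, Beta, Beta, Theta, Beta, Eta

P1 → Eta (d²=973290728.00)
P2 → Beta (d²=790718266.00)
P3 → Beta (d²=443442973.00)
P4 → Theta (d²=218422970.00)
P5 → Beta (d²=899128004.00)
P6 → Eta (d²=1331253081.00)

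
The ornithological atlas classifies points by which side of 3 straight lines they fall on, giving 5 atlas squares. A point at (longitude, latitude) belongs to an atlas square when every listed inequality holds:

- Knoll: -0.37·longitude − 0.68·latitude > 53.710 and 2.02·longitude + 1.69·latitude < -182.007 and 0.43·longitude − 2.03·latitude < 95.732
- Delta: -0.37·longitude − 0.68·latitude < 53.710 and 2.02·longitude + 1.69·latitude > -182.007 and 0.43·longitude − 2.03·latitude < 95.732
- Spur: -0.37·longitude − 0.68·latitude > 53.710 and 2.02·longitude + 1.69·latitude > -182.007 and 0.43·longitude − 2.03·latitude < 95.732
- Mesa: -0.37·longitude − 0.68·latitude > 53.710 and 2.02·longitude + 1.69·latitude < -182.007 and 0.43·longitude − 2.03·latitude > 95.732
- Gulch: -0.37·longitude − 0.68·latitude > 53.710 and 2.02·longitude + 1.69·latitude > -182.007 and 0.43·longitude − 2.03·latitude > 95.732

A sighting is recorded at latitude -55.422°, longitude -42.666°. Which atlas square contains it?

-0.37·-42.666 − 0.68·-55.422 = 53.473, which is < 53.710
2.02·-42.666 + 1.69·-55.422 = -179.849, which is > -182.007
0.43·-42.666 − 2.03·-55.422 = 94.160, which is < 95.732
This sign pattern matches Delta.

Delta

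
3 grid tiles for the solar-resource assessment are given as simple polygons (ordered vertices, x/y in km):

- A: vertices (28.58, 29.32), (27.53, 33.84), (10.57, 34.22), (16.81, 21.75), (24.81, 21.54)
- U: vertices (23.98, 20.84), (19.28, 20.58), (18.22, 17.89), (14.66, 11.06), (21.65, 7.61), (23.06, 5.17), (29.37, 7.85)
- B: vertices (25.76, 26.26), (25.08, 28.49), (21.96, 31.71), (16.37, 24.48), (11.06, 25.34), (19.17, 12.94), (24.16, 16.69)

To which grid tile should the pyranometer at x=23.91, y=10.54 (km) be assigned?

U

Cast a ray rightward from (23.91, 10.54). For each polygon, the edges (by vertex number in listed order) whose endpoints lie on opposite sides of y = 10.54, where each meets that height, and whether that is right or left of the point:
A: no edge straddles that height → 0 crossings.
U: 4–5 at x≈15.714 (left), 7–1 at x≈28.254 (right) → 1 crossing.
B: no edge straddles that height → 0 crossings.
Only U has an odd count, so the point is inside U.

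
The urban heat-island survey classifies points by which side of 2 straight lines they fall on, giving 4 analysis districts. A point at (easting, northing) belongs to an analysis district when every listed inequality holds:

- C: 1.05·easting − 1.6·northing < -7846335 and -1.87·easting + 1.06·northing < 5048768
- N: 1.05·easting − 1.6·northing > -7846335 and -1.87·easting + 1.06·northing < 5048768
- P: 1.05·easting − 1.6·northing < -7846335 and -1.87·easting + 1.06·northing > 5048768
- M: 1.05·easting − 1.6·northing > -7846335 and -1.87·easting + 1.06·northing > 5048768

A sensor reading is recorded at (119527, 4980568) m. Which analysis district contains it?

M

1.05·119527 − 1.6·4980568 = -7843405.450, which is > -7846335
-1.87·119527 + 1.06·4980568 = 5055886.590, which is > 5048768
This sign pattern matches M.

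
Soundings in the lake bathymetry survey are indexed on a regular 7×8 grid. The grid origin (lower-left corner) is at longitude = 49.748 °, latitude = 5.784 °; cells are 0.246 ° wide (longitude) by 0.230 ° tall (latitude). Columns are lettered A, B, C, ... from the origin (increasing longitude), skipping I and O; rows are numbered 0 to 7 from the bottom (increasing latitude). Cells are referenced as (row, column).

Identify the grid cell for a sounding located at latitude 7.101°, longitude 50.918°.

Column index: ⌊(50.918 − 49.748) / 0.246⌋ = ⌊4.756⌋ = 4 → column E
Row offset from origin: ⌊(7.101 − 5.784) / 0.230⌋ = ⌊5.726⌋ = 5 → row 5

(5, E)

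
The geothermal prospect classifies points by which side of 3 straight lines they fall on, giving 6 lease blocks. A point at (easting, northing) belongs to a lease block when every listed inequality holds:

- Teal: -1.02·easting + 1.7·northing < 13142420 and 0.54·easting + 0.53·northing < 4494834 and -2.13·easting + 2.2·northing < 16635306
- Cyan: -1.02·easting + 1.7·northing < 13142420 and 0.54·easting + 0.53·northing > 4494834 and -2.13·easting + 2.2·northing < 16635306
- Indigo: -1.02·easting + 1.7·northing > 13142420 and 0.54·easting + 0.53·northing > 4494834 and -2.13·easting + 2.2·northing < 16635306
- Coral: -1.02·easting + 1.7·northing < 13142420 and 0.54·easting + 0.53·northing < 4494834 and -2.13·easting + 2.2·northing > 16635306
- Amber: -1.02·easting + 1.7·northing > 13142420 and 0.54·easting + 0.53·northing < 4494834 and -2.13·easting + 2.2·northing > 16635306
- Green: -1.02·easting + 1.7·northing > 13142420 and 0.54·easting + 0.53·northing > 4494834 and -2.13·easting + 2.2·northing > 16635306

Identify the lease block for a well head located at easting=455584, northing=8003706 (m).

-1.02·455584 + 1.7·8003706 = 13141604.520, which is < 13142420
0.54·455584 + 0.53·8003706 = 4487979.540, which is < 4494834
-2.13·455584 + 2.2·8003706 = 16637759.280, which is > 16635306
This sign pattern matches Coral.

Coral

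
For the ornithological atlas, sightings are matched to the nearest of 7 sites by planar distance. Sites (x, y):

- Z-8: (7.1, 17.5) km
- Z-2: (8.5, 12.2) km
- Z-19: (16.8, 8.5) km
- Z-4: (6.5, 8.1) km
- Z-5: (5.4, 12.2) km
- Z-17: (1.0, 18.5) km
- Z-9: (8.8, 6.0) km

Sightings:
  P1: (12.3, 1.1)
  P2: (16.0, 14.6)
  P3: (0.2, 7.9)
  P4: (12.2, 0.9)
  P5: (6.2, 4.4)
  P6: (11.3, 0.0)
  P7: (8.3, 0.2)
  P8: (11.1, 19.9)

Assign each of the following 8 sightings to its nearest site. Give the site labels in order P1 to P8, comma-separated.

Z-9, Z-19, Z-4, Z-9, Z-9, Z-9, Z-9, Z-8

P1 → Z-9 (d²=36.26)
P2 → Z-19 (d²=37.85)
P3 → Z-4 (d²=39.73)
P4 → Z-9 (d²=37.57)
P5 → Z-9 (d²=9.32)
P6 → Z-9 (d²=42.25)
P7 → Z-9 (d²=33.89)
P8 → Z-8 (d²=21.76)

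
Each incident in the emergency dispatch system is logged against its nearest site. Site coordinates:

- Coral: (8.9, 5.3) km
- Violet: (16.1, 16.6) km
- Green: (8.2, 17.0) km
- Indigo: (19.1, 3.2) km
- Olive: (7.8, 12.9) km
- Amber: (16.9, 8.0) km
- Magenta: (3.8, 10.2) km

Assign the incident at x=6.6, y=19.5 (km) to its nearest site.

Squared distances to each site:
Coral: 206.930; Violet: 98.660; Green: 8.810; Indigo: 421.940; Olive: 45.000; Amber: 238.340; Magenta: 94.330.
Minimum at Green.

Green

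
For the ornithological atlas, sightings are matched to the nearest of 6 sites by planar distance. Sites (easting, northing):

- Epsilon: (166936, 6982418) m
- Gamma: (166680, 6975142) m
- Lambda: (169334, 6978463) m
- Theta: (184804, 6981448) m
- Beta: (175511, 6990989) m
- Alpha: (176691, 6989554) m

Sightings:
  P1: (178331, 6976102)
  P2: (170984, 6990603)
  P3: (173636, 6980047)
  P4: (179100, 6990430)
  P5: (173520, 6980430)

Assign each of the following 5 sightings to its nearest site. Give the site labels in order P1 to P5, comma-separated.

Theta, Beta, Lambda, Alpha, Lambda

P1 → Theta (d²=70479445.00)
P2 → Beta (d²=20642725.00)
P3 → Lambda (d²=21016260.00)
P4 → Alpha (d²=6570657.00)
P5 → Lambda (d²=21391685.00)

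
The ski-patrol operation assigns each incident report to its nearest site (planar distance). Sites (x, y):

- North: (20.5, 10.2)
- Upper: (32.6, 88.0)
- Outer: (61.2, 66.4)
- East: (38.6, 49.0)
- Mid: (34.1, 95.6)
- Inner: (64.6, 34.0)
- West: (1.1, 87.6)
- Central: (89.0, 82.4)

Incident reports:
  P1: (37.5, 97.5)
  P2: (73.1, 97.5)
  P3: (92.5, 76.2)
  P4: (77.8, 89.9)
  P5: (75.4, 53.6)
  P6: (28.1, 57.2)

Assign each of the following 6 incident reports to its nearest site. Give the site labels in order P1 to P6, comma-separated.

Mid, Central, Central, Central, Outer, East

P1 → Mid (d²=15.17)
P2 → Central (d²=480.82)
P3 → Central (d²=50.69)
P4 → Central (d²=181.69)
P5 → Outer (d²=365.48)
P6 → East (d²=177.49)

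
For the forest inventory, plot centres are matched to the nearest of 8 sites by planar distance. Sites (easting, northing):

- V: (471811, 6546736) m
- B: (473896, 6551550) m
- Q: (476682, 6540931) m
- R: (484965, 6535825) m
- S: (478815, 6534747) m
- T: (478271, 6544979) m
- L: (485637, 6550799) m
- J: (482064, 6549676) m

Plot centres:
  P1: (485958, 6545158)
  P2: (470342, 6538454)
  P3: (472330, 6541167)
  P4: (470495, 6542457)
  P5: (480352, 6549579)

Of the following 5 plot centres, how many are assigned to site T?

0

P1 → L
P2 → Q
P3 → Q
P4 → V
P5 → J
0 of the 5 go to T.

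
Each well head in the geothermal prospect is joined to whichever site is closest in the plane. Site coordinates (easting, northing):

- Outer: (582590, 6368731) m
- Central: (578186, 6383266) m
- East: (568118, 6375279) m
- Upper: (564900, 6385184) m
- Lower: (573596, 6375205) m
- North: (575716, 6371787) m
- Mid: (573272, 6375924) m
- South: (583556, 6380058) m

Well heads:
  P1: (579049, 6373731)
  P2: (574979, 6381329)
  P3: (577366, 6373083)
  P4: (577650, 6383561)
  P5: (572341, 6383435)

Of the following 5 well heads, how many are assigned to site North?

2

P1 → North
P2 → Central
P3 → North
P4 → Central
P5 → Central
2 of the 5 go to North.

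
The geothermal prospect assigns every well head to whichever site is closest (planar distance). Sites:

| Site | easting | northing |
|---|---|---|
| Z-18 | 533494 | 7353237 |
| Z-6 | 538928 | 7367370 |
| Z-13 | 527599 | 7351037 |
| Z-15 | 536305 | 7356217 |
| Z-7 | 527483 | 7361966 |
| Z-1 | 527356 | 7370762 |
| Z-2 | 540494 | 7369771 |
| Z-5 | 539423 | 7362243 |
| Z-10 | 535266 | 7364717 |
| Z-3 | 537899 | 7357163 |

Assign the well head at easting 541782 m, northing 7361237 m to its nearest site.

Z-5

Squared distances to each site:
Z-18: 132690944.000; Z-6: 45759005.000; Z-13: 305197489.000; Z-15: 55197929.000; Z-7: 204992842.000; Z-1: 298835101.000; Z-2: 74488100.000; Z-5: 6576917.000; Z-10: 54568656.000; Z-3: 31675165.000.
Minimum at Z-5.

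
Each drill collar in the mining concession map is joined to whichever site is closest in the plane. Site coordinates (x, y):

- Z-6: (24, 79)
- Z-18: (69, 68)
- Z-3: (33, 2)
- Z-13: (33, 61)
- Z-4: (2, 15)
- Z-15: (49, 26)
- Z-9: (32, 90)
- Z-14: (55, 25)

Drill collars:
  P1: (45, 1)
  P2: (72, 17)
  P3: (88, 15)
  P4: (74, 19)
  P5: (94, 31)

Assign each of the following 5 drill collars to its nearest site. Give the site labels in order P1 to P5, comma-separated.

Z-3, Z-14, Z-14, Z-14, Z-14

P1 → Z-3 (d²=145.00)
P2 → Z-14 (d²=353.00)
P3 → Z-14 (d²=1189.00)
P4 → Z-14 (d²=397.00)
P5 → Z-14 (d²=1557.00)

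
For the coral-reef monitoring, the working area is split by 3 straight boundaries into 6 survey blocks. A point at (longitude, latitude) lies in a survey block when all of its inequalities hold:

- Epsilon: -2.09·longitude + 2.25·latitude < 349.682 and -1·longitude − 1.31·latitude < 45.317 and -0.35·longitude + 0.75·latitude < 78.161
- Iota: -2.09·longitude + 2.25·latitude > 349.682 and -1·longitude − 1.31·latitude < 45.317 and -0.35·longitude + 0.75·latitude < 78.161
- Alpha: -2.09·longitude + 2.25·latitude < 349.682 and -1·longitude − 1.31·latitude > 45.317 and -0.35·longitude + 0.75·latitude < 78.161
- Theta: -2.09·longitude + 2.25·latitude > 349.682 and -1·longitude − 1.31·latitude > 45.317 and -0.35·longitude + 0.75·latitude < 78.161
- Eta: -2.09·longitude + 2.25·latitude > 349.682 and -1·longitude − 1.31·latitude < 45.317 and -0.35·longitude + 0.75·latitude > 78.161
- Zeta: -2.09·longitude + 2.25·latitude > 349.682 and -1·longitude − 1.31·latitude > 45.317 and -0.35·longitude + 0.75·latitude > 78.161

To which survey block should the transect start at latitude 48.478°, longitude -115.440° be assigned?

Theta

-2.09·-115.440 + 2.25·48.478 = 350.345, which is > 349.682
-1·-115.440 − 1.31·48.478 = 51.934, which is > 45.317
-0.35·-115.440 + 0.75·48.478 = 76.762, which is < 78.161
This sign pattern matches Theta.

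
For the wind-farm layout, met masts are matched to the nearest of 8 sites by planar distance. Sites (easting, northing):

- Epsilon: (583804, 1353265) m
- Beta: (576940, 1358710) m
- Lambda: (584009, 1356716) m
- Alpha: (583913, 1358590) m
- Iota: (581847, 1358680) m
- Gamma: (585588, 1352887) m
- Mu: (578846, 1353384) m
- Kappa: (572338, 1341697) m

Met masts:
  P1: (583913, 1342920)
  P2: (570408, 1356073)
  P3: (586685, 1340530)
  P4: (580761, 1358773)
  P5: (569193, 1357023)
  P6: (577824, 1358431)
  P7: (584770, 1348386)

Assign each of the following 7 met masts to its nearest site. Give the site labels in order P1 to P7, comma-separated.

P1 → Gamma (d²=102146714.00)
P2 → Beta (d²=49620793.00)
P3 → Gamma (d²=153898858.00)
P4 → Iota (d²=1188045.00)
P5 → Beta (d²=62861978.00)
P6 → Beta (d²=859297.00)
P7 → Gamma (d²=20928125.00)

Gamma, Beta, Gamma, Iota, Beta, Beta, Gamma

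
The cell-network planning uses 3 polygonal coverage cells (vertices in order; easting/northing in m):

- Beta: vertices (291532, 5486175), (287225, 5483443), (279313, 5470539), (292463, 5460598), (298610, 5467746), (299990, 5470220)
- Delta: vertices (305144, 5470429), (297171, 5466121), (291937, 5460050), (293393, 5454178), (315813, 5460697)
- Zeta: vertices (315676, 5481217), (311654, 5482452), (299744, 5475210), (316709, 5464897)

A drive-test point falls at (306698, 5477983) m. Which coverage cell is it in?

Cast a ray rightward from (306698, 5477983). For each polygon, the edges (by vertex number in listed order) whose endpoints lie on opposite sides of northing = 5477983, where each meets that height, and whether that is right or left of the point:
Beta: 2–3 at easting≈283877.2 (left), 6–1 at easting≈295874.7 (left) → 0 crossings.
Delta: no edge straddles that height → 0 crossings.
Zeta: 2–3 at easting≈304304.4 (left), 4–1 at easting≈315880.7 (right) → 1 crossing.
Only Zeta has an odd count, so the point is inside Zeta.

Zeta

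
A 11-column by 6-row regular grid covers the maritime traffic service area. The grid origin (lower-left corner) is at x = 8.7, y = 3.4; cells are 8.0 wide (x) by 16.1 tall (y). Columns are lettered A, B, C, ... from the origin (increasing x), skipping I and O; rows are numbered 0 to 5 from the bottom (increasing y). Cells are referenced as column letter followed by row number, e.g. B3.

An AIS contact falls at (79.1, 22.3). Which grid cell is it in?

Column index: ⌊(79.1 − 8.7) / 8.0⌋ = ⌊8.800⌋ = 8 → column J
Row offset from origin: ⌊(22.3 − 3.4) / 16.1⌋ = ⌊1.174⌋ = 1 → row 1

J1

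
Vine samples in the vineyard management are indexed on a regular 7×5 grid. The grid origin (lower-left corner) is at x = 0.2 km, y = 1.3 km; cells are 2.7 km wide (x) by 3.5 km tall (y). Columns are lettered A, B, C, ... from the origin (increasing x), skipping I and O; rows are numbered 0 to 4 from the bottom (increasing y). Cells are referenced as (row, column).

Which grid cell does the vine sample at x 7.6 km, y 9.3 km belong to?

(2, C)

Column index: ⌊(7.6 − 0.2) / 2.7⌋ = ⌊2.741⌋ = 2 → column C
Row offset from origin: ⌊(9.3 − 1.3) / 3.5⌋ = ⌊2.286⌋ = 2 → row 2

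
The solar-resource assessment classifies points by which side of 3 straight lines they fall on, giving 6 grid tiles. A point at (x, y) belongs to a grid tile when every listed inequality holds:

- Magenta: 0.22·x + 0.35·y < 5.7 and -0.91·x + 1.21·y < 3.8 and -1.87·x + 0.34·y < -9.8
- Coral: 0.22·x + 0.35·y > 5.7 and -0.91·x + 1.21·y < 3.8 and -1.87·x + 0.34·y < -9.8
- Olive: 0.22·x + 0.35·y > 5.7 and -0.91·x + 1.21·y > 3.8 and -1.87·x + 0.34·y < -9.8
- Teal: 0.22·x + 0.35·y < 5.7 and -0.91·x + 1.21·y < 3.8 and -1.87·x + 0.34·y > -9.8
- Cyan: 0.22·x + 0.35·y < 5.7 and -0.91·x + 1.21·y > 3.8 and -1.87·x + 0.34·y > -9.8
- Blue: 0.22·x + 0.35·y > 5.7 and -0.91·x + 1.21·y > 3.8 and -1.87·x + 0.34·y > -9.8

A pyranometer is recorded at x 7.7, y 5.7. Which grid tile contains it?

0.22·7.7 + 0.35·5.7 = 3.689, which is < 5.7
-0.91·7.7 + 1.21·5.7 = -0.110, which is < 3.8
-1.87·7.7 + 0.34·5.7 = -12.461, which is < -9.8
This sign pattern matches Magenta.

Magenta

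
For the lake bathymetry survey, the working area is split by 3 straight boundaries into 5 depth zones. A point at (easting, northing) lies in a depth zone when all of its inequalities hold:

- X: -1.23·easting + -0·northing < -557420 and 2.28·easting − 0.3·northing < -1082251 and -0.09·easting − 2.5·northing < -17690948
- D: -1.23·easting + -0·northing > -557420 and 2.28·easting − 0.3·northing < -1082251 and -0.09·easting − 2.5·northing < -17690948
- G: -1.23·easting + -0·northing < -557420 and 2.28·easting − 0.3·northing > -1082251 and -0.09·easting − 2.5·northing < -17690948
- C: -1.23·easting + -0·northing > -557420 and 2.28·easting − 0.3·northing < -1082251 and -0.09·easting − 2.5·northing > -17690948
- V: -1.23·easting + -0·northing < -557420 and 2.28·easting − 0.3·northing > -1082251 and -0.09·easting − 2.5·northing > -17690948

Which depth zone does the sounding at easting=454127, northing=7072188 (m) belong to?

-1.23·454127 + -0·7072188 = -558576.210, which is < -557420
2.28·454127 − 0.3·7072188 = -1086246.840, which is < -1082251
-0.09·454127 − 2.5·7072188 = -17721341.430, which is < -17690948
This sign pattern matches X.

X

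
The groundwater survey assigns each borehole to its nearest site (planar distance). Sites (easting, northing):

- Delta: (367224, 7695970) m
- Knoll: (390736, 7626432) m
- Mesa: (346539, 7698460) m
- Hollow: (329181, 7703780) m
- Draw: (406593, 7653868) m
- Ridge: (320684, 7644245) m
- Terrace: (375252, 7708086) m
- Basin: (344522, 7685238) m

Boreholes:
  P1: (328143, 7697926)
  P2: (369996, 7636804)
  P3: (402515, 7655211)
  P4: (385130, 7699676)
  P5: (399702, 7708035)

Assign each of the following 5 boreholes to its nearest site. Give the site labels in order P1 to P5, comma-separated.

P1 → Hollow (d²=35346760.00)
P2 → Knoll (d²=537725984.00)
P3 → Draw (d²=18433733.00)
P4 → Terrace (d²=168302984.00)
P5 → Terrace (d²=597805101.00)

Hollow, Knoll, Draw, Terrace, Terrace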